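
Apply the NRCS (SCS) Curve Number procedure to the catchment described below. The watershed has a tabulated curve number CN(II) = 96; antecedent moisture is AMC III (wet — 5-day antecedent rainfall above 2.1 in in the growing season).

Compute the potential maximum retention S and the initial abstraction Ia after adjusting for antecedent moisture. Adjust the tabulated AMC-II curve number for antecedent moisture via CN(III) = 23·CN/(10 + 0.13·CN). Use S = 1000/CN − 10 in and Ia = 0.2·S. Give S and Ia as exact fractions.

S = 25/138 in ≈ 0.181 in; Ia = 5/138 in ≈ 0.036 in

CN(III) from CN(II)=96: (23·96)/(10 + 0.13·96) = 27600/281 ≈ 98.221
Max retention: S = 1000/(27600/281) − 10 = 25/138 in (≈ 0.181 in)
Ia = 0.2S: 0.2·0.181 = 0.036 in (exactly 5/138)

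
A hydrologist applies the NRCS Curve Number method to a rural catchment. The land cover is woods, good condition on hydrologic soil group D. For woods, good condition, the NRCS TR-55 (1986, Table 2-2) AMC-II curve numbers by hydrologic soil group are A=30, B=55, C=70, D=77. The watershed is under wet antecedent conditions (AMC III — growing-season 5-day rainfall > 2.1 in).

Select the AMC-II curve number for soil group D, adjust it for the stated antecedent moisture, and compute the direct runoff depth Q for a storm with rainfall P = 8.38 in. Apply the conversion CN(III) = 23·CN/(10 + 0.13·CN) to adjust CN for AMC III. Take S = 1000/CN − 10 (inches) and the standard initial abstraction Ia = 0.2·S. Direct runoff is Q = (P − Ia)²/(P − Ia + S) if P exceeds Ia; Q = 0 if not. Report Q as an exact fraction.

NRCS table: woods, good condition, soil group D → CN(II) = 77
CN(III) from CN(II)=77: (23·77)/(10 + 0.13·77) = 7700/87 ≈ 88.506
S = 1000/(7700/87) − 10 = 100/77 in ≈ 1.299 in
Ia = 0.2·(100/77) = 20/77 in ≈ 0.260 in
Excess rainfall: 8.380 − 0.260 = 8.120 in; P > Ia so Q > 0
Runoff Q = (P−Ia)²/(P−Ia+S) = (8.120)²/(8.120+1.299) = 977375169/139612550 ≈ 7.001 in

Q = 977375169/139612550 in ≈ 7.001 in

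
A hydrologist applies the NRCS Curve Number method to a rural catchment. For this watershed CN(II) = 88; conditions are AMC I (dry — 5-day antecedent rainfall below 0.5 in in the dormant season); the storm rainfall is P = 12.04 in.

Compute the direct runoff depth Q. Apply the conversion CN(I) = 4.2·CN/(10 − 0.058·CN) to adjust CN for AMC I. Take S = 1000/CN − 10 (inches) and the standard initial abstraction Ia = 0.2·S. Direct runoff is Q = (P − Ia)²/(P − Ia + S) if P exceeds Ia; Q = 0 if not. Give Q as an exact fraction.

Q = 480793329/54240725 in ≈ 8.864 in

Adjust CN=88 to AMC I: 4.2·88/(10 − 0.058·88) → (1848/5) ÷ (612/125) = 3850/51 ≈ 75.490
Max retention: S = 1000/(3850/51) − 10 = 250/77 in (≈ 3.247 in)
Ia = 0.2S: 0.2·3.247 = 0.649 in (exactly 50/77)
Excess rainfall: 12.040 − 0.649 = 11.391 in; P > Ia so Q > 0
Runoff Q = (P−Ia)²/(P−Ia+S) = (11.391)²/(11.391+3.247) = 480793329/54240725 ≈ 8.864 in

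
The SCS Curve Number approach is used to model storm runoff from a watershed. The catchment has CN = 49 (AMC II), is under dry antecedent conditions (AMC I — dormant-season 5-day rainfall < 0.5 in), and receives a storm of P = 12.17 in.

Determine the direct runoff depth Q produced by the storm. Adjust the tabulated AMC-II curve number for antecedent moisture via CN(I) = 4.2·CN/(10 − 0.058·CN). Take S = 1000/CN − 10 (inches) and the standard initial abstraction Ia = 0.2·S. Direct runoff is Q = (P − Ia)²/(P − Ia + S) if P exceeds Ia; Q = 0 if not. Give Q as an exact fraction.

Dry (AMC I): CN(I) = 4.2·49/(10 − 0.058·49) = (1029/5)/(3579/500) = 34300/1193 ≈ 28.751
S = 1000/(34300/1193) − 10 = 8500/343 in ≈ 24.781 in
Ia = 0.2·(8500/343) = 1700/343 in ≈ 4.956 in
P − Ia = 12.170 − 4.956 = 247431/34300 ≈ 7.214 in (> 0, runoff occurs)
Q = (247431/34300)²/((247431/34300) + 8500/343) = (61222099761/1176490000)/(1097431/34300) = 61222099761/37641883300 in ≈ 1.626 in

Q = 61222099761/37641883300 in ≈ 1.626 in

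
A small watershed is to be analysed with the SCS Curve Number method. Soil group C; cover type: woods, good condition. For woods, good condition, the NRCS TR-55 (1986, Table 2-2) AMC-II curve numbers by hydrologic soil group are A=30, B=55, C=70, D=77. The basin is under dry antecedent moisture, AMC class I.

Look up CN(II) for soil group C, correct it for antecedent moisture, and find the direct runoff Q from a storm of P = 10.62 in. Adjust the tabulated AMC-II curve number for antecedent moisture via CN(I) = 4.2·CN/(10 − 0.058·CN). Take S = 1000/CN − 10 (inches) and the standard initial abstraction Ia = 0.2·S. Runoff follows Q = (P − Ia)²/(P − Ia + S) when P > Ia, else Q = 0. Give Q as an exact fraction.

NRCS table: woods, good condition, soil group C → CN(II) = 70
Dry (AMC I): CN(I) = 4.2·70/(10 − 0.058·70) = 294/(297/50) = 4900/99 ≈ 49.495
S = 1000/(4900/99) − 10 = 500/49 in ≈ 10.204 in
Ia = 0.2·(500/49) = 100/49 in ≈ 2.041 in
Excess rainfall: 10.620 − 2.041 = 8.579 in; P > Ia so Q > 0
Runoff Q = (P−Ia)²/(P−Ia+S) = (8.579)²/(8.579+10.204) = 441798361/112746550 ≈ 3.919 in

Q = 441798361/112746550 in ≈ 3.919 in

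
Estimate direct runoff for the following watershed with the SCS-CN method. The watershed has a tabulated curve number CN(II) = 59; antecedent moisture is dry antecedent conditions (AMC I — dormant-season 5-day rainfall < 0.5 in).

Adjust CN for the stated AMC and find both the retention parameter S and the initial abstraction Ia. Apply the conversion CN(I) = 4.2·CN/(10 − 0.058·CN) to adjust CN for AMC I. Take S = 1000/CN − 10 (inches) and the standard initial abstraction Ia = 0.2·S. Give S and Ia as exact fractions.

S = 20500/1239 in ≈ 16.546 in; Ia = 4100/1239 in ≈ 3.309 in

Dry (AMC I): CN(I) = 4.2·59/(10 − 0.058·59) = (1239/5)/(3289/500) = 123900/3289 ≈ 37.671
Retention S: 1000/CN − 10 with CN=37.671 → S = 20500/1239 ≈ 16.546 in
Initial abstraction Ia = S/5 = (20500/1239)/5 = 4100/1239 ≈ 3.309 in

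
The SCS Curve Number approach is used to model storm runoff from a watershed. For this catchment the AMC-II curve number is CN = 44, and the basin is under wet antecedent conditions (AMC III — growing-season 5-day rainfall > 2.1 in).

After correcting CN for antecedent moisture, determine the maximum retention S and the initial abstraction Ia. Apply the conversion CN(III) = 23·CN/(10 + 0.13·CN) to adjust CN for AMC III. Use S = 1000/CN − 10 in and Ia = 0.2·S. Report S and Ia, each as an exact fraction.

Wet (AMC III): CN(III) = 23·44/(10 + 0.13·44) = 1012/(393/25) = 25300/393 ≈ 64.377
Max retention: S = 1000/(25300/393) − 10 = 1400/253 in (≈ 5.534 in)
Ia = 0.2·(1400/253) = 280/253 in ≈ 1.107 in

S = 1400/253 in ≈ 5.534 in; Ia = 280/253 in ≈ 1.107 in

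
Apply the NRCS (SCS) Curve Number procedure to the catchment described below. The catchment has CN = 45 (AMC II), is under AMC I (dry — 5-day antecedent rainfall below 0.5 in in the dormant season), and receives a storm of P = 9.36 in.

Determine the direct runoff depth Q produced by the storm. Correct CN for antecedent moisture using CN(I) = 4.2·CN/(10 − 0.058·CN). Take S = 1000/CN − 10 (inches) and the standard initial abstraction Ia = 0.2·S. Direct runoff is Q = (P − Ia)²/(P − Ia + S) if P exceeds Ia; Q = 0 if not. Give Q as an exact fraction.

Dry (AMC I): CN(I) = 4.2·45/(10 − 0.058·45) = 189/(739/100) = 18900/739 ≈ 25.575
Retention S: 1000/CN − 10 with CN=25.575 → S = 5500/189 ≈ 29.101 in
Ia = 0.2S: 0.2·29.101 = 5.820 in (exactly 1100/189)
Since P=9.360 > Ia=5.820: effective rainfall P−Ia = 16726/4725 in
Q = (16726/4725)²/((16726/4725) + 5500/189) = (279759076/22325625)/(154226/4725) = 139879538/364358925 in ≈ 0.384 in

Q = 139879538/364358925 in ≈ 0.384 in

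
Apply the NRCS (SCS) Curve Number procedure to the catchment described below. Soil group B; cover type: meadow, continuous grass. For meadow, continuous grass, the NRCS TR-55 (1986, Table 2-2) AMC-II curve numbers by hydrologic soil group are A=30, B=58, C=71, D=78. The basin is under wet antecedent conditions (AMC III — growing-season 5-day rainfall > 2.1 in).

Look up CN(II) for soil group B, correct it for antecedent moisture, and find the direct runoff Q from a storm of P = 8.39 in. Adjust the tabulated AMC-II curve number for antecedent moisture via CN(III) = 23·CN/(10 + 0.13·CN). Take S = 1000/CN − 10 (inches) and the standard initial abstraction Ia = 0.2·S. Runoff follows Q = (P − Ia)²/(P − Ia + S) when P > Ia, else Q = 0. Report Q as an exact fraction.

NRCS table: meadow, continuous grass, soil group B → CN(II) = 58
CN(III) from CN(II)=58: (23·58)/(10 + 0.13·58) = 66700/877 ≈ 76.055
Retention S: 1000/CN − 10 with CN=76.055 → S = 2100/667 ≈ 3.148 in
Ia = 0.2·(2100/667) = 420/667 in ≈ 0.630 in
P − Ia = 8.390 − 0.630 = 517613/66700 ≈ 7.760 in (> 0, runoff occurs)
Q = (517613/66700)²/((517613/66700) + 2100/667) = (267923217769/4448890000)/(727613/66700) = 267923217769/48531787100 in ≈ 5.521 in

Q = 267923217769/48531787100 in ≈ 5.521 in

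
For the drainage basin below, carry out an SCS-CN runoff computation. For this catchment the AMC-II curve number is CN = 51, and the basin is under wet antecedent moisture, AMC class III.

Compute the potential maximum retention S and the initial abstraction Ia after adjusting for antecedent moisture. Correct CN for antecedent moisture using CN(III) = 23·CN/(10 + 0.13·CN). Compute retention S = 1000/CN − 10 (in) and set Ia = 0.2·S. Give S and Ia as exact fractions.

Adjust CN=51 to AMC III: 23·51/(10 + 0.13·51) → 1173 ÷ (1663/100) = 117300/1663 ≈ 70.535
Max retention: S = 1000/(117300/1663) − 10 = 4900/1173 in (≈ 4.177 in)
Ia = 0.2S: 0.2·4.177 = 0.835 in (exactly 980/1173)

S = 4900/1173 in ≈ 4.177 in; Ia = 980/1173 in ≈ 0.835 in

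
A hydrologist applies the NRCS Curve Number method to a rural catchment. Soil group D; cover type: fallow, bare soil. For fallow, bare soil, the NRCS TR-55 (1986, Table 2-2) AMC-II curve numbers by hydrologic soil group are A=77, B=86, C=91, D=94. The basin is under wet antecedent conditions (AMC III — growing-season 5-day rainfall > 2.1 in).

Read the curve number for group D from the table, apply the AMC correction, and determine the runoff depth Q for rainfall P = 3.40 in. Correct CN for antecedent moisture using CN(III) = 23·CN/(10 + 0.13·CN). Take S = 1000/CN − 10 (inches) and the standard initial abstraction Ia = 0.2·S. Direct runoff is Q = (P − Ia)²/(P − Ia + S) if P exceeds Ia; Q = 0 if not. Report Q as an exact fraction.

Q = 326777929/105813685 in ≈ 3.088 in

NRCS table: fallow, bare soil, soil group D → CN(II) = 94
Adjust CN=94 to AMC III: 23·94/(10 + 0.13·94) → 2162 ÷ (1111/50) = 108100/1111 ≈ 97.300
Retention S: 1000/CN − 10 with CN=97.300 → S = 300/1081 ≈ 0.278 in
Ia = 0.2S: 0.2·0.278 = 0.056 in (exactly 60/1081)
P − Ia = 3.400 − 0.056 = 18077/5405 ≈ 3.344 in (> 0, runoff occurs)
Q: (18077/5405)² ÷ (19577/5405) = 326777929/105813685 in (≈ 3.088 in)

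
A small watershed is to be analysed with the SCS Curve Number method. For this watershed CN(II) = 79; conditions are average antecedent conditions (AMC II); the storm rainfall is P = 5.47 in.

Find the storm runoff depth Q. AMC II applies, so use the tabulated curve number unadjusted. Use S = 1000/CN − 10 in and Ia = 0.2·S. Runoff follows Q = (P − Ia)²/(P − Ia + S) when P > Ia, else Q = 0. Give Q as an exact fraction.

Q = 1522014169/474102700 in ≈ 3.210 in

Average conditions: CN = 79 (no AMC adjustment).
S = 1000/79 − 10 = 210/79 in ≈ 2.658 in
Ia = 0.2S: 0.2·2.658 = 0.532 in (exactly 42/79)
Excess rainfall: 5.470 − 0.532 = 4.938 in; P > Ia so Q > 0
Q = (39013/7900)²/((39013/7900) + 210/79) = (1522014169/62410000)/(60013/7900) = 1522014169/474102700 in ≈ 3.210 in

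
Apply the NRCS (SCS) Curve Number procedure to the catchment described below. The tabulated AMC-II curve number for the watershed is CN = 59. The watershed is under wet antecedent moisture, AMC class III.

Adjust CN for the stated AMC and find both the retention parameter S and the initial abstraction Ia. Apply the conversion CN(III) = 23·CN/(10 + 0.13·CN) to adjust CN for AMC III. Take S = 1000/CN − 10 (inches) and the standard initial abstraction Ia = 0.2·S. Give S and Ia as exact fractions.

CN(III) from CN(II)=59: (23·59)/(10 + 0.13·59) = 135700/1767 ≈ 76.797
Retention S: 1000/CN − 10 with CN=76.797 → S = 4100/1357 ≈ 3.021 in
Initial abstraction Ia = S/5 = (4100/1357)/5 = 820/1357 ≈ 0.604 in

S = 4100/1357 in ≈ 3.021 in; Ia = 820/1357 in ≈ 0.604 in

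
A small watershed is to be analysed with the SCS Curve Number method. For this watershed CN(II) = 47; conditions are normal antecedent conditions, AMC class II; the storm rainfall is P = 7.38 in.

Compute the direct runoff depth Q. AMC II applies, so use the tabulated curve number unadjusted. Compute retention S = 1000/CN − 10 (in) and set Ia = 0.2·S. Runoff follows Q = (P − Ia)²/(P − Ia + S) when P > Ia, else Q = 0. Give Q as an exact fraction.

Q = 145033849/90576050 in ≈ 1.601 in

AMC II — tabulated CN = 47 applies directly.
Retention S: 1000/CN − 10 with CN=47.000 → S = 530/47 ≈ 11.277 in
Initial abstraction Ia = S/5 = (530/47)/5 = 106/47 ≈ 2.255 in
Since P=7.380 > Ia=2.255: effective rainfall P−Ia = 12043/2350 in
Runoff Q = (P−Ia)²/(P−Ia+S) = (5.125)²/(5.125+11.277) = 145033849/90576050 ≈ 1.601 in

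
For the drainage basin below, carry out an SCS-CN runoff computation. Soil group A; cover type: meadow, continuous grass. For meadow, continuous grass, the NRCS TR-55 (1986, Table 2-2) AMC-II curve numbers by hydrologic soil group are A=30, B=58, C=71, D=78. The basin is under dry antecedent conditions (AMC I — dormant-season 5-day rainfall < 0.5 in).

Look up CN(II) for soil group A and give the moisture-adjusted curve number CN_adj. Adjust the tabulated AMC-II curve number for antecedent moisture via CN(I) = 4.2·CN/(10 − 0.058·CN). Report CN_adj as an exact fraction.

CN_adj = 900/59 ≈ 15.254

NRCS table: meadow, continuous grass, soil group A → CN(II) = 30
Dry (AMC I): CN(I) = 4.2·30/(10 − 0.058·30) = 126/(413/50) = 900/59 ≈ 15.254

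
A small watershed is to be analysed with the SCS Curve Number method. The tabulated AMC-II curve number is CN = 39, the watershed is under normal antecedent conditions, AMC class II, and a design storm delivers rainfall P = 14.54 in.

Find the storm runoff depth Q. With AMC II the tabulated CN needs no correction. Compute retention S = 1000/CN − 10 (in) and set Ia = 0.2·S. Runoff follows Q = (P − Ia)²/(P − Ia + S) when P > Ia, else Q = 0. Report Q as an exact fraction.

Q = 495196009/102868350 in ≈ 4.814 in

AMC II — tabulated CN = 39 applies directly.
S = 1000/39 − 10 = 610/39 in ≈ 15.641 in
Ia = 0.2S: 0.2·15.641 = 3.128 in (exactly 122/39)
P − Ia = 14.540 − 3.128 = 22253/1950 ≈ 11.412 in (> 0, runoff occurs)
Runoff Q = (P−Ia)²/(P−Ia+S) = (11.412)²/(11.412+15.641) = 495196009/102868350 ≈ 4.814 in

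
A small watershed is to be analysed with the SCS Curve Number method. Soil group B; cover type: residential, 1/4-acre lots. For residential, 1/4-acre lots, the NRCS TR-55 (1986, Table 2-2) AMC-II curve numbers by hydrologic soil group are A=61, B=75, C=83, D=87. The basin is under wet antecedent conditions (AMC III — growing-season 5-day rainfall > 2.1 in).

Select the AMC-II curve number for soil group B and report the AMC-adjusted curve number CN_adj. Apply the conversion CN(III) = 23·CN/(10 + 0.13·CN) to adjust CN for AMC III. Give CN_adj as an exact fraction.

CN_adj = 6900/79 ≈ 87.342

NRCS table: residential, 1/4-acre lots, soil group B → CN(II) = 75
Adjust CN=75 to AMC III: 23·75/(10 + 0.13·75) → 1725 ÷ (79/4) = 6900/79 ≈ 87.342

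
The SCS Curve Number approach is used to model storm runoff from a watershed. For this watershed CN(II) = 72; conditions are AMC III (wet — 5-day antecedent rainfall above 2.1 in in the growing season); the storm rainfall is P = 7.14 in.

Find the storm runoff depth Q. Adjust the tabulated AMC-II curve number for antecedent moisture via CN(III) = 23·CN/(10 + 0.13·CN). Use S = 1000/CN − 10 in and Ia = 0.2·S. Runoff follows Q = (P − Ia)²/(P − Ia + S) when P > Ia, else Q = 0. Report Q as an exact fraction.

Wet (AMC III): CN(III) = 23·72/(10 + 0.13·72) = 1656/(484/25) = 10350/121 ≈ 85.537
Max retention: S = 1000/(10350/121) − 10 = 350/207 in (≈ 1.691 in)
Ia = 0.2·(350/207) = 70/207 in ≈ 0.338 in
Since P=7.140 > Ia=0.338: effective rainfall P−Ia = 70399/10350 in
Q = (70399/10350)²/((70399/10350) + 350/207) = (4956019201/107122500)/(87899/10350) = 708002743/129964950 in ≈ 5.448 in

Q = 708002743/129964950 in ≈ 5.448 in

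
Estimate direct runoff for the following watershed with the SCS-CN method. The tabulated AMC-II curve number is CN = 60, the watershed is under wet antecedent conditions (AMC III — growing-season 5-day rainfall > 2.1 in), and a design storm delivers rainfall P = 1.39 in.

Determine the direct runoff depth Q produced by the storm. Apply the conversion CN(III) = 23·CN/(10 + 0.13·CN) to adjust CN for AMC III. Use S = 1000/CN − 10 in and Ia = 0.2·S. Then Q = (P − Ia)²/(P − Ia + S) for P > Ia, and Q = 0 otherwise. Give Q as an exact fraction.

Wet (AMC III): CN(III) = 23·60/(10 + 0.13·60) = 1380/(89/5) = 6900/89 ≈ 77.528
S = 1000/(6900/89) − 10 = 200/69 in ≈ 2.899 in
Ia = 0.2S: 0.2·2.899 = 0.580 in (exactly 40/69)
Excess rainfall: 1.390 − 0.580 = 0.810 in; P > Ia so Q > 0
Q: (5591/6900)² ÷ (25591/6900) = 31259281/176577900 in (≈ 0.177 in)

Q = 31259281/176577900 in ≈ 0.177 in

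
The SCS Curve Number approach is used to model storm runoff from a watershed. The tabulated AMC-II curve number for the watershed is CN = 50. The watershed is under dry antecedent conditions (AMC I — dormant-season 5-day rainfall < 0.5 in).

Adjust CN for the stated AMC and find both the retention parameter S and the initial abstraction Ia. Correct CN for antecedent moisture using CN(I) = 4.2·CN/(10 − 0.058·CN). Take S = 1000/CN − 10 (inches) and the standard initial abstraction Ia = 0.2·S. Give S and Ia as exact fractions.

Adjust CN=50 to AMC I: 4.2·50/(10 − 0.058·50) → 210 ÷ (71/10) = 2100/71 ≈ 29.577
Retention S: 1000/CN − 10 with CN=29.577 → S = 500/21 ≈ 23.810 in
Initial abstraction Ia = S/5 = (500/21)/5 = 100/21 ≈ 4.762 in

S = 500/21 in ≈ 23.810 in; Ia = 100/21 in ≈ 4.762 in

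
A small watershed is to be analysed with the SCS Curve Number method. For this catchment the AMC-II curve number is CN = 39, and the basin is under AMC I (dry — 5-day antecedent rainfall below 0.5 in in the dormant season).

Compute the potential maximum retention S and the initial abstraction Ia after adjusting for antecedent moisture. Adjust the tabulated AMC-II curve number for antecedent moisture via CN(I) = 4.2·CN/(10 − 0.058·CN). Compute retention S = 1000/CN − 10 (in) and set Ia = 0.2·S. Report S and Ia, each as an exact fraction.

CN(I) from CN(II)=39: (4.2·39)/(10 − 0.058·39) = 81900/3869 ≈ 21.168
Retention S: 1000/CN − 10 with CN=21.168 → S = 30500/819 ≈ 37.241 in
Ia = 0.2·(30500/819) = 6100/819 in ≈ 7.448 in

S = 30500/819 in ≈ 37.241 in; Ia = 6100/819 in ≈ 7.448 in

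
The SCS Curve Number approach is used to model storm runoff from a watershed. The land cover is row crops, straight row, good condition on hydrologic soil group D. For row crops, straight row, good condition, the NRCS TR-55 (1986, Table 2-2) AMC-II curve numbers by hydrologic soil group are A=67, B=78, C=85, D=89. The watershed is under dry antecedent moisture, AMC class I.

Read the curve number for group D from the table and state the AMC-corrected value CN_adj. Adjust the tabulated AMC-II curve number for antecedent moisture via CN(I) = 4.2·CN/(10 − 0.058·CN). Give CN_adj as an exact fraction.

CN_adj = 186900/2419 ≈ 77.263

NRCS table: row crops, straight row, good condition, soil group D → CN(II) = 89
CN(I) from CN(II)=89: (4.2·89)/(10 − 0.058·89) = 186900/2419 ≈ 77.263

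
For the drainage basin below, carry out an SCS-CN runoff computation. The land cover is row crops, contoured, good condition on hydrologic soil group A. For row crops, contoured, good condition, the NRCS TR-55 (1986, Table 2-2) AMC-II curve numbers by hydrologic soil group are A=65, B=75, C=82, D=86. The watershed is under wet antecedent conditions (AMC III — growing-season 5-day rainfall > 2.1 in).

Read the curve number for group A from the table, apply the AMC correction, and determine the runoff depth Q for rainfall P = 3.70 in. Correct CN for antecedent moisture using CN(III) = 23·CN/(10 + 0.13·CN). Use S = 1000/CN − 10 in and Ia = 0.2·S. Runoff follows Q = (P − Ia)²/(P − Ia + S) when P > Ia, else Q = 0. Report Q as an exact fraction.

Q = 93373569/49822370 in ≈ 1.874 in

NRCS table: row crops, contoured, good condition, soil group A → CN(II) = 65
Adjust CN=65 to AMC III: 23·65/(10 + 0.13·65) → 1495 ÷ (369/20) = 29900/369 ≈ 81.030
S = 1000/(29900/369) − 10 = 700/299 in ≈ 2.341 in
Ia = 0.2S: 0.2·2.341 = 0.468 in (exactly 140/299)
P − Ia = 3.700 − 0.468 = 9663/2990 ≈ 3.232 in (> 0, runoff occurs)
Q = (9663/2990)²/((9663/2990) + 700/299) = (93373569/8940100)/(16663/2990) = 93373569/49822370 in ≈ 1.874 in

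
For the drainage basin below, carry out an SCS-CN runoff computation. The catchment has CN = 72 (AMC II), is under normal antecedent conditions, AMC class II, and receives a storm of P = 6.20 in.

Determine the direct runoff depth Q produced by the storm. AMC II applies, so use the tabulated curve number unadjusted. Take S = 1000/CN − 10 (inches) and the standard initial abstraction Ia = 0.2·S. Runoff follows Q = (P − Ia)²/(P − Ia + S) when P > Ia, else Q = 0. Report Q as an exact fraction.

AMC II — tabulated CN = 72 applies directly.
S = 1000/72 − 10 = 35/9 in ≈ 3.889 in
Ia = 0.2·(35/9) = 7/9 in ≈ 0.778 in
P − Ia = 6.200 − 0.778 = 244/45 ≈ 5.422 in (> 0, runoff occurs)
Runoff Q = (P−Ia)²/(P−Ia+S) = (5.422)²/(5.422+3.889) = 59536/18855 ≈ 3.158 in

Q = 59536/18855 in ≈ 3.158 in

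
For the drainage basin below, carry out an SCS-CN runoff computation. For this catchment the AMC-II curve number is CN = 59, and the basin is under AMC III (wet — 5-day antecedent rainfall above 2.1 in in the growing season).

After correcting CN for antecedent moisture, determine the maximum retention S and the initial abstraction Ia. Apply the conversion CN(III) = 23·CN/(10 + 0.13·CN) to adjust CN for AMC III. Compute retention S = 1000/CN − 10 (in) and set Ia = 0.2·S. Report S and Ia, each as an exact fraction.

S = 4100/1357 in ≈ 3.021 in; Ia = 820/1357 in ≈ 0.604 in

CN(III) from CN(II)=59: (23·59)/(10 + 0.13·59) = 135700/1767 ≈ 76.797
Max retention: S = 1000/(135700/1767) − 10 = 4100/1357 in (≈ 3.021 in)
Ia = 0.2·(4100/1357) = 820/1357 in ≈ 0.604 in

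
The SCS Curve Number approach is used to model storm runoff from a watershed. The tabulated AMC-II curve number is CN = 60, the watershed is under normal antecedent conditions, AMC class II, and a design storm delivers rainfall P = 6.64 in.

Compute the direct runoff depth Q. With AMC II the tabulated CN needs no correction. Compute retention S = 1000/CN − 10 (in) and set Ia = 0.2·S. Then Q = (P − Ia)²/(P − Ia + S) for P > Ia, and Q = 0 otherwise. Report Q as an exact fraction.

Q = 79202/33675 in ≈ 2.352 in

CN(II) = 60; AMC II needs no correction.
S = 1000/60 − 10 = 20/3 in ≈ 6.667 in
Ia = 0.2·(20/3) = 4/3 in ≈ 1.333 in
P − Ia = 6.640 − 1.333 = 398/75 ≈ 5.307 in (> 0, runoff occurs)
Q = (398/75)²/((398/75) + 20/3) = (158404/5625)/(898/75) = 79202/33675 in ≈ 2.352 in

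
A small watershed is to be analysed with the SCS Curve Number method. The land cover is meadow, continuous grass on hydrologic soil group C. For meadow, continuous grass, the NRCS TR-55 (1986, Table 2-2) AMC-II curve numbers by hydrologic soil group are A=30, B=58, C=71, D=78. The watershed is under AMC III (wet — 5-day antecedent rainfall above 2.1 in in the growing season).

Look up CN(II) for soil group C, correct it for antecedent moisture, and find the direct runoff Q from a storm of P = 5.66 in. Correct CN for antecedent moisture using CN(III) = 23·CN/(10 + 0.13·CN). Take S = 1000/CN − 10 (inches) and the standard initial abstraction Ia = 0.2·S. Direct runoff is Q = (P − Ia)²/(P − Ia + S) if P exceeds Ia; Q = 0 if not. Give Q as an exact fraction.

NRCS table: meadow, continuous grass, soil group C → CN(II) = 71
Adjust CN=71 to AMC III: 23·71/(10 + 0.13·71) → 1633 ÷ (1923/100) = 163300/1923 ≈ 84.919
Max retention: S = 1000/(163300/1923) − 10 = 2900/1633 in (≈ 1.776 in)
Ia = 0.2S: 0.2·1.776 = 0.355 in (exactly 580/1633)
Since P=5.660 > Ia=0.355: effective rainfall P−Ia = 433139/81650 in
Q = (433139/81650)²/((433139/81650) + 2900/1633) = (187609393321/6666722500)/(578139/81650) = 187609393321/47205049350 in ≈ 3.974 in

Q = 187609393321/47205049350 in ≈ 3.974 in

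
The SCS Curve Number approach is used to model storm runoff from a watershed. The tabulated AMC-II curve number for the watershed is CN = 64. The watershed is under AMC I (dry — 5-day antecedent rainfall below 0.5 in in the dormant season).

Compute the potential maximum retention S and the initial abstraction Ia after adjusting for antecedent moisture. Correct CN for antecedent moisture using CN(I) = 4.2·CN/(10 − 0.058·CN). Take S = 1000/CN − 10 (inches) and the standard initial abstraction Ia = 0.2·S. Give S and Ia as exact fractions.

CN(I) from CN(II)=64: (4.2·64)/(10 − 0.058·64) = 5600/131 ≈ 42.748
Retention S: 1000/CN − 10 with CN=42.748 → S = 375/28 ≈ 13.393 in
Ia = 0.2S: 0.2·13.393 = 2.679 in (exactly 75/28)

S = 375/28 in ≈ 13.393 in; Ia = 75/28 in ≈ 2.679 in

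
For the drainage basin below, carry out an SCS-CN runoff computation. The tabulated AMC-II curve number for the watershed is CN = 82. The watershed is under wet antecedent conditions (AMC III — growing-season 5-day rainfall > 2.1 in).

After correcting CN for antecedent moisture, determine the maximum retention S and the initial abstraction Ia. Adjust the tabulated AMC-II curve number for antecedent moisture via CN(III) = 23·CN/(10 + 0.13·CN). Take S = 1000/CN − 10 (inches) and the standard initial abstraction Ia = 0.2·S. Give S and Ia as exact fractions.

S = 900/943 in ≈ 0.954 in; Ia = 180/943 in ≈ 0.191 in

Wet (AMC III): CN(III) = 23·82/(10 + 0.13·82) = 1886/(1033/50) = 94300/1033 ≈ 91.288
Max retention: S = 1000/(94300/1033) − 10 = 900/943 in (≈ 0.954 in)
Ia = 0.2·(900/943) = 180/943 in ≈ 0.191 in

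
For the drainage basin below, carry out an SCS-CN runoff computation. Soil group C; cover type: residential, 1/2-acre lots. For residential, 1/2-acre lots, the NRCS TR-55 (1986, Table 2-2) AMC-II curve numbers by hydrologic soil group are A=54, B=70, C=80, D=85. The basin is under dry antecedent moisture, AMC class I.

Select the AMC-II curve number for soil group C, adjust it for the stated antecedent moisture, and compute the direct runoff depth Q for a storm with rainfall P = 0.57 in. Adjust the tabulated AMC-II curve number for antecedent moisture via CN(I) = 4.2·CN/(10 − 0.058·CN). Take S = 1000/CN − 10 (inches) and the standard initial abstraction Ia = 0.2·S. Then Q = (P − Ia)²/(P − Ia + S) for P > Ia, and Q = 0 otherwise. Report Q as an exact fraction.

Q = 0 in ≈ 0.000 in

NRCS table: residential, 1/2-acre lots, soil group C → CN(II) = 80
Adjust CN=80 to AMC I: 4.2·80/(10 − 0.058·80) → 336 ÷ (134/25) = 4200/67 ≈ 62.687
Retention S: 1000/CN − 10 with CN=62.687 → S = 125/21 ≈ 5.952 in
Ia = 0.2·(125/21) = 25/21 in ≈ 1.190 in
P = 0.570 ≤ Ia = 1.190 in: entire storm abstracted, Q = 0.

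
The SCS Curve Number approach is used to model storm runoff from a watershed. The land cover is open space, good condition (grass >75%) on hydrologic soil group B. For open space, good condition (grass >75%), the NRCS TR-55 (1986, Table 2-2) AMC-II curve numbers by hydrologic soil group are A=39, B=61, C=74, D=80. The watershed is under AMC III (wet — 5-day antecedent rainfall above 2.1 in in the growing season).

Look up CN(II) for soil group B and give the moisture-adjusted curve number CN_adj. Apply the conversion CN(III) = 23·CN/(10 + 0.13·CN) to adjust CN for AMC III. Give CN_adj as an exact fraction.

NRCS table: open space, good condition (grass >75%), soil group B → CN(II) = 61
Wet (AMC III): CN(III) = 23·61/(10 + 0.13·61) = 1403/(1793/100) = 140300/1793 ≈ 78.249

CN_adj = 140300/1793 ≈ 78.249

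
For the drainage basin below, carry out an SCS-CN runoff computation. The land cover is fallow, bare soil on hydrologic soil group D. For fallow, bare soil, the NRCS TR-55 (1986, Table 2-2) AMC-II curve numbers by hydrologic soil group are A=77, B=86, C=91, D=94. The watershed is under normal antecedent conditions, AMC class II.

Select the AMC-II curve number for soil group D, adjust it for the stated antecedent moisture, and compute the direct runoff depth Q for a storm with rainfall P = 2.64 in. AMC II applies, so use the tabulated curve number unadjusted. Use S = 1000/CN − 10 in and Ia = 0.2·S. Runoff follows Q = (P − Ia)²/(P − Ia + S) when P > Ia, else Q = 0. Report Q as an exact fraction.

Q = 1452384/724975 in ≈ 2.003 in

NRCS table: fallow, bare soil, soil group D → CN(II) = 94
Average conditions: CN = 94 (no AMC adjustment).
S = 1000/94 − 10 = 30/47 in ≈ 0.638 in
Ia = 0.2·(30/47) = 6/47 in ≈ 0.128 in
P − Ia = 2.640 − 0.128 = 2952/1175 ≈ 2.512 in (> 0, runoff occurs)
Runoff Q = (P−Ia)²/(P−Ia+S) = (2.512)²/(2.512+0.638) = 1452384/724975 ≈ 2.003 in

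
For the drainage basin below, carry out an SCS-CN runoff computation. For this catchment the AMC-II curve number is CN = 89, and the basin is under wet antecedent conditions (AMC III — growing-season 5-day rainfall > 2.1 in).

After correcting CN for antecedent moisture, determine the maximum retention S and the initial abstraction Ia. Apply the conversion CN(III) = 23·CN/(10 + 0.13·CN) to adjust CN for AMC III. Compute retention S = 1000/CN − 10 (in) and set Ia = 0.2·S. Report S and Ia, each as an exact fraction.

CN(III) from CN(II)=89: (23·89)/(10 + 0.13·89) = 204700/2157 ≈ 94.900
S = 1000/(204700/2157) − 10 = 1100/2047 in ≈ 0.537 in
Ia = 0.2·(1100/2047) = 220/2047 in ≈ 0.107 in

S = 1100/2047 in ≈ 0.537 in; Ia = 220/2047 in ≈ 0.107 in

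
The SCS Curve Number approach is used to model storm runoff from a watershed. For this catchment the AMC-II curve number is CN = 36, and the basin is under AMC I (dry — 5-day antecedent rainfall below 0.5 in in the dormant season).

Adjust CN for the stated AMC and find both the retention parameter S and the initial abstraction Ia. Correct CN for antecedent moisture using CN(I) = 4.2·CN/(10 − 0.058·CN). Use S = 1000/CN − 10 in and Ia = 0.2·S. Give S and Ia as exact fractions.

CN(I) from CN(II)=36: (4.2·36)/(10 − 0.058·36) = 18900/989 ≈ 19.110
Max retention: S = 1000/(18900/989) − 10 = 8000/189 in (≈ 42.328 in)
Ia = 0.2S: 0.2·42.328 = 8.466 in (exactly 1600/189)

S = 8000/189 in ≈ 42.328 in; Ia = 1600/189 in ≈ 8.466 in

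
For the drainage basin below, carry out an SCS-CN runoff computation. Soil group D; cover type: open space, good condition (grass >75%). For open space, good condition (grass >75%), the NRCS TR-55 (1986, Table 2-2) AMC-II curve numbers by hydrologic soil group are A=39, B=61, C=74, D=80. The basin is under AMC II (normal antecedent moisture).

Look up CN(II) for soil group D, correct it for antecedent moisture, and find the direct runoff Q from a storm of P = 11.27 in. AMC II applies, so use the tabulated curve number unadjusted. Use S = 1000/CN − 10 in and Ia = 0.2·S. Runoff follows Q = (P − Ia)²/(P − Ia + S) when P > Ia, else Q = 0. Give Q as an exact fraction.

NRCS table: open space, good condition (grass >75%), soil group D → CN(II) = 80
AMC II — tabulated CN = 80 applies directly.
S = 1000/80 − 10 = 5/2 in ≈ 2.500 in
Ia = 0.2S: 0.2·2.500 = 0.500 in (exactly 1/2)
Since P=11.270 > Ia=0.500: effective rainfall P−Ia = 1077/100 in
Q = (1077/100)²/((1077/100) + 5/2) = (1159929/10000)/(1327/100) = 1159929/132700 in ≈ 8.741 in

Q = 1159929/132700 in ≈ 8.741 in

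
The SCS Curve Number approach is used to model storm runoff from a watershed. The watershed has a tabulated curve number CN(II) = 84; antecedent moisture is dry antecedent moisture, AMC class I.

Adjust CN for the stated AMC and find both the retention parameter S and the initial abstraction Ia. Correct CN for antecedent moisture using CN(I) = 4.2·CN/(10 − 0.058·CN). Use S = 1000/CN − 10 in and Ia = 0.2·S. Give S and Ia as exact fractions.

Adjust CN=84 to AMC I: 4.2·84/(10 − 0.058·84) → (1764/5) ÷ (641/125) = 44100/641 ≈ 68.799
S = 1000/(44100/641) − 10 = 2000/441 in ≈ 4.535 in
Initial abstraction Ia = S/5 = (2000/441)/5 = 400/441 ≈ 0.907 in

S = 2000/441 in ≈ 4.535 in; Ia = 400/441 in ≈ 0.907 in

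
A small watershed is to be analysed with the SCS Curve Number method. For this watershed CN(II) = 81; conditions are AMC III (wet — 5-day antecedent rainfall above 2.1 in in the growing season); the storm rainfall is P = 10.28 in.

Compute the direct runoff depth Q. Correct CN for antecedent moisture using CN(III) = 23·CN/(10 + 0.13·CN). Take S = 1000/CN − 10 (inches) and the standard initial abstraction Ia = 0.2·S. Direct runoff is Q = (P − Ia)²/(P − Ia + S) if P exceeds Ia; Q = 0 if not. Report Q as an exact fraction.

Q = 220234042681/24069540825 in ≈ 9.150 in

Wet (AMC III): CN(III) = 23·81/(10 + 0.13·81) = 1863/(2053/100) = 186300/2053 ≈ 90.745
S = 1000/(186300/2053) − 10 = 1900/1863 in ≈ 1.020 in
Ia = 0.2·(1900/1863) = 380/1863 in ≈ 0.204 in
Since P=10.280 > Ia=0.204: effective rainfall P−Ia = 469291/46575 in
Q: (469291/46575)² ÷ (516791/46575) = 220234042681/24069540825 in (≈ 9.150 in)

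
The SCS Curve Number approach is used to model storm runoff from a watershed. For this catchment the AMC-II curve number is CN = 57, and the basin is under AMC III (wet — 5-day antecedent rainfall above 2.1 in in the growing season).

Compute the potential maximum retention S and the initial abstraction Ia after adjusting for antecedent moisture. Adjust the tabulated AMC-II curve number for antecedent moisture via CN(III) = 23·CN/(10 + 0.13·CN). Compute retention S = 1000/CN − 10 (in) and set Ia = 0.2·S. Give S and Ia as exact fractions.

S = 4300/1311 in ≈ 3.280 in; Ia = 860/1311 in ≈ 0.656 in

CN(III) from CN(II)=57: (23·57)/(10 + 0.13·57) = 131100/1741 ≈ 75.302
Retention S: 1000/CN − 10 with CN=75.302 → S = 4300/1311 ≈ 3.280 in
Initial abstraction Ia = S/5 = (4300/1311)/5 = 860/1311 ≈ 0.656 in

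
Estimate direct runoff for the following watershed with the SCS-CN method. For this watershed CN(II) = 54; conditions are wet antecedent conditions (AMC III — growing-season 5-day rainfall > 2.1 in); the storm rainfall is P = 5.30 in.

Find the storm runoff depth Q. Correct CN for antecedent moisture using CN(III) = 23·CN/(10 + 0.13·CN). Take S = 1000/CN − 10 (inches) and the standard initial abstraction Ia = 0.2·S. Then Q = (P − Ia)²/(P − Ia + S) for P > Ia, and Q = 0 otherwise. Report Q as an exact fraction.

Q = 1515361/602370 in ≈ 2.516 in

Wet (AMC III): CN(III) = 23·54/(10 + 0.13·54) = 1242/(851/50) = 2700/37 ≈ 72.973
Max retention: S = 1000/(2700/37) − 10 = 100/27 in (≈ 3.704 in)
Ia = 0.2·(100/27) = 20/27 in ≈ 0.741 in
Since P=5.300 > Ia=0.741: effective rainfall P−Ia = 1231/270 in
Q: (1231/270)² ÷ (2231/270) = 1515361/602370 in (≈ 2.516 in)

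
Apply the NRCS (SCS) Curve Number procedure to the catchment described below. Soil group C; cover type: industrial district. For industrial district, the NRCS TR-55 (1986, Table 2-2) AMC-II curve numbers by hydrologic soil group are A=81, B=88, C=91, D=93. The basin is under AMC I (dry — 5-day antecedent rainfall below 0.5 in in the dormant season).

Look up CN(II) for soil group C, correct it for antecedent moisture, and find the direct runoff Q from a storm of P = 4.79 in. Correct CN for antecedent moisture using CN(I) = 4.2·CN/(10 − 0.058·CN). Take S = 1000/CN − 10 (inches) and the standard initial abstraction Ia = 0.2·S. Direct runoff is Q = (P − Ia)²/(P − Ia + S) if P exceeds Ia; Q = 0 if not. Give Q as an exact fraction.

NRCS table: industrial district, soil group C → CN(II) = 91
CN(I) from CN(II)=91: (4.2·91)/(10 − 0.058·91) = 63700/787 ≈ 80.940
Max retention: S = 1000/(63700/787) − 10 = 1500/637 in (≈ 2.355 in)
Ia = 0.2S: 0.2·2.355 = 0.471 in (exactly 300/637)
Excess rainfall: 4.790 − 0.471 = 4.319 in; P > Ia so Q > 0
Q: (275123/63700)² ÷ (425123/63700) = 75692665129/27080335100 in (≈ 2.795 in)

Q = 75692665129/27080335100 in ≈ 2.795 in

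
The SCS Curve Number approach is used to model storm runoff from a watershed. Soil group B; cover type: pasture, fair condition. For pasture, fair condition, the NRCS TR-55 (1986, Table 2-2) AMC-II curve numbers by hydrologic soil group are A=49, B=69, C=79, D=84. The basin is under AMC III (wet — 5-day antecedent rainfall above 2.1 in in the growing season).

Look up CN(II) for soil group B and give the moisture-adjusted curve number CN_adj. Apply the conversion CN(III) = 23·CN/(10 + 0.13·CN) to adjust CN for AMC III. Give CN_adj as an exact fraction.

CN_adj = 158700/1897 ≈ 83.658

NRCS table: pasture, fair condition, soil group B → CN(II) = 69
Adjust CN=69 to AMC III: 23·69/(10 + 0.13·69) → 1587 ÷ (1897/100) = 158700/1897 ≈ 83.658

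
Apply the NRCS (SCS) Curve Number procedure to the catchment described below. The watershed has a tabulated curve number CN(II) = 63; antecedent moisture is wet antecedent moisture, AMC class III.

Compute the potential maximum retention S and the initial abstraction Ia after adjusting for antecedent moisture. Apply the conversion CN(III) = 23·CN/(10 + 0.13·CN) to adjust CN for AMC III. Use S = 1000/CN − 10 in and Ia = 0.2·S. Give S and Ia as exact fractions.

Adjust CN=63 to AMC III: 23·63/(10 + 0.13·63) → 1449 ÷ (1819/100) = 144900/1819 ≈ 79.659
S = 1000/(144900/1819) − 10 = 3700/1449 in ≈ 2.553 in
Initial abstraction Ia = S/5 = (3700/1449)/5 = 740/1449 ≈ 0.511 in

S = 3700/1449 in ≈ 2.553 in; Ia = 740/1449 in ≈ 0.511 in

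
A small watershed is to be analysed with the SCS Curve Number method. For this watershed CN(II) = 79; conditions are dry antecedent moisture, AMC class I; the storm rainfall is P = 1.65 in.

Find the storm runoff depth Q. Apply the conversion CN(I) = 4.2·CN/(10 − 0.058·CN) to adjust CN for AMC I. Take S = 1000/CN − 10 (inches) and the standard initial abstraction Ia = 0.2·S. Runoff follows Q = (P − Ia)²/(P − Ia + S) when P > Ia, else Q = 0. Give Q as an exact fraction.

Q = 368449/16759060 in ≈ 0.022 in

CN(I) from CN(II)=79: (4.2·79)/(10 − 0.058·79) = 7900/129 ≈ 61.240
Max retention: S = 1000/(7900/129) − 10 = 500/79 in (≈ 6.329 in)
Ia = 0.2·(500/79) = 100/79 in ≈ 1.266 in
P − Ia = 1.650 − 1.266 = 607/1580 ≈ 0.384 in (> 0, runoff occurs)
Q = (607/1580)²/((607/1580) + 500/79) = (368449/2496400)/(10607/1580) = 368449/16759060 in ≈ 0.022 in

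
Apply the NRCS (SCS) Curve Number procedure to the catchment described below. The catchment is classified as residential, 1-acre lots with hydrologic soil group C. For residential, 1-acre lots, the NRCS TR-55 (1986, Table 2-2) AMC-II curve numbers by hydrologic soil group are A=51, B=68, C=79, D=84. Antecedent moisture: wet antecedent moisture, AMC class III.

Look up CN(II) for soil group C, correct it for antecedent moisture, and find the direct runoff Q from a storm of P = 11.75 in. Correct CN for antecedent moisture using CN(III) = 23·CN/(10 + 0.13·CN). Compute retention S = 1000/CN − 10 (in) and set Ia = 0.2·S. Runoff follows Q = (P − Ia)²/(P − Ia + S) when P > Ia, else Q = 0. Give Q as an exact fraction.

NRCS table: residential, 1-acre lots, soil group C → CN(II) = 79
Wet (AMC III): CN(III) = 23·79/(10 + 0.13·79) = 1817/(2027/100) = 181700/2027 ≈ 89.640
S = 1000/(181700/2027) − 10 = 2100/1817 in ≈ 1.156 in
Initial abstraction Ia = S/5 = (2100/1817)/5 = 420/1817 ≈ 0.231 in
Since P=11.750 > Ia=0.231: effective rainfall P−Ia = 83719/7268 in
Q = (83719/7268)²/((83719/7268) + 2100/1817) = (7008870961/52823824)/(92119/7268) = 7008870961/669520892 in ≈ 10.468 in

Q = 7008870961/669520892 in ≈ 10.468 in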